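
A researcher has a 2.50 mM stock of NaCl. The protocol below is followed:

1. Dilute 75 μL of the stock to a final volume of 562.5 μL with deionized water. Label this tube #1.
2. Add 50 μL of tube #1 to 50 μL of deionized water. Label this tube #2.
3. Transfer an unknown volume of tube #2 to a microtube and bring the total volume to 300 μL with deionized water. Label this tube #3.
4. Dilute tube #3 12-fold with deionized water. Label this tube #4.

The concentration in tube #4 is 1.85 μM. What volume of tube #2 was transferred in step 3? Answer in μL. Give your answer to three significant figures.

Step 1: 75 μL brought to 562.5 μL → factor 562.5/75 = 7.5
Step 2: 50 μL + 50 μL = 100 μL total → factor 100/50 = 2
Step 3: v brought to 300 μL → factor = 300 μL/v
Step 4: 12-fold → factor 12
Product of known-step factors = 180
Overall factor = 2.50 mM / (1.85 μM) = 1351.4
Step-3 factor = 1351.4 / 180 = 7.5075
v = 300 μL / 7.5075 = 40.0 μL

40.0 μL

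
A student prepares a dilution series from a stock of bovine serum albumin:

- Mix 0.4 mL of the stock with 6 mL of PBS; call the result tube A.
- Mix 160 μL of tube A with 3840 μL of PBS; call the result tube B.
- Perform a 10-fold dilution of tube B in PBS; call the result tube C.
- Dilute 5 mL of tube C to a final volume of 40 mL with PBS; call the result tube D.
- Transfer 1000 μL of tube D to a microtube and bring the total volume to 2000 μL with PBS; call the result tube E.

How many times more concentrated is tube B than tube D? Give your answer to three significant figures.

80.0

Step 1: 0.4 mL + 6 mL = 6.4 mL total → factor 6.4/0.4 = 16
Step 2: 160 μL + 3840 μL = 4000 μL total → factor 4000/160 = 25
Step 3: 10-fold → factor 10
Step 4: 5 mL brought to 40 mL → factor 40/5 = 8
Dilution factor to tube B = 400; to tube D = 32000
[tube B]/[tube D] = (factor to tube D)/(factor to tube B) = 32000/400 = 80.0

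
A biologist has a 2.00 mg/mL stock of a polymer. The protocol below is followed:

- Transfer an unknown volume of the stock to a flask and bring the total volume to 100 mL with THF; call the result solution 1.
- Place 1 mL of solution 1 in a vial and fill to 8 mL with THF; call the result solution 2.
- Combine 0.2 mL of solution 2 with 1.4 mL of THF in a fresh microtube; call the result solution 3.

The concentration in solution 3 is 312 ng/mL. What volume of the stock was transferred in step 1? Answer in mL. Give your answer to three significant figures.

Step 1: v brought to 100 mL → factor = 100 mL/v
Step 2: 1 mL brought to 8 mL → factor 8/1 = 8
Step 3: 0.2 mL + 1.4 mL = 1.6 mL total → factor 1.6/0.2 = 8
Product of known-step factors = 64
Overall factor = 2.00 mg/mL / (312 ng/mL) = 6410.3
Step-1 factor = 6410.3 / 64 = 100.16
v = 100 mL / 100.16 = 0.998 mL

0.998 mL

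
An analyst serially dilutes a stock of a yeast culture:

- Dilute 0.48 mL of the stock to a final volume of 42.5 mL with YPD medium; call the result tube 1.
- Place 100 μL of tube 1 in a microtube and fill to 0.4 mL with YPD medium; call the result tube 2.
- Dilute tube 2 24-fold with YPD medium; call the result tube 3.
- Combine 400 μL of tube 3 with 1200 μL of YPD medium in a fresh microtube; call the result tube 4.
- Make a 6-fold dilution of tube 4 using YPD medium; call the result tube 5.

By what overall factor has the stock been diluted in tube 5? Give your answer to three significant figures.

Step 1: 0.48 mL brought to 42.5 mL → factor 42.5/0.48 = 88.542
Step 2: 100 μL brought to 0.4 mL → factor 400/100 = 4
Step 3: 24-fold → factor 24
Step 4: 400 μL + 1200 μL = 1600 μL total → factor 1600/400 = 4
Step 5: 6-fold → factor 6
Overall dilution factor = 88.542 × 4 × 24 × 4 × 6 = 2.04 × 10^5

2.04 × 10^5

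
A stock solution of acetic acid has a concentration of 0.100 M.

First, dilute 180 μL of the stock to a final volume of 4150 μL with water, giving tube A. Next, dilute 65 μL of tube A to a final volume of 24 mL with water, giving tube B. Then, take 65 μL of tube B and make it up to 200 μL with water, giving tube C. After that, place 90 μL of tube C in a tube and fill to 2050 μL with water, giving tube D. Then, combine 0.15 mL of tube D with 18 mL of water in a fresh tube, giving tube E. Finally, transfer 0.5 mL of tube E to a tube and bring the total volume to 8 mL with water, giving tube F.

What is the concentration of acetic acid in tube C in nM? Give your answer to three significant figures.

Step 1: 180 μL brought to 4150 μL → factor 4150/180 = 23.056
Step 2: 65 μL brought to 24 mL → factor 24000/65 = 369.23
Step 3: 65 μL brought to 200 μL → factor 200/65 = 3.0769
Dilution factor through tube C = 23.056 × 369.23 × 3.0769 = 26193
[tube C] = 0.100 M / 26193 = 3.818 × 10^-6 M = 3.82 × 10^3 nM

3.82 × 10^3 nM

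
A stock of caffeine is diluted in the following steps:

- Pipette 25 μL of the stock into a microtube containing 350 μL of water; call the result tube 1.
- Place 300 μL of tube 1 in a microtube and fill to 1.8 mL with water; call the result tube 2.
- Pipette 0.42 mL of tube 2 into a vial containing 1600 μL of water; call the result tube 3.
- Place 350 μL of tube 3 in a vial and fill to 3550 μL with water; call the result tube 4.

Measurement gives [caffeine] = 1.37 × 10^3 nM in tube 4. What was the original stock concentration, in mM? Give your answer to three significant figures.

6.01 mM

Step 1: 25 μL + 350 μL = 375 μL total → factor 375/25 = 15
Step 2: 300 μL brought to 1.8 mL → factor 1800/300 = 6
Step 3: 0.42 mL + 1600 μL = 2.02 mL total → factor 2.02/0.42 = 4.8095
Step 4: 350 μL brought to 3550 μL → factor 3550/350 = 10.143
Overall dilution factor = 15 × 6 × 4.8095 × 10.143 = 4390.4
Stock = 1.37 × 10^3 nM × 4390.4 = 6.015 × 10^6 nM = 6.01 mM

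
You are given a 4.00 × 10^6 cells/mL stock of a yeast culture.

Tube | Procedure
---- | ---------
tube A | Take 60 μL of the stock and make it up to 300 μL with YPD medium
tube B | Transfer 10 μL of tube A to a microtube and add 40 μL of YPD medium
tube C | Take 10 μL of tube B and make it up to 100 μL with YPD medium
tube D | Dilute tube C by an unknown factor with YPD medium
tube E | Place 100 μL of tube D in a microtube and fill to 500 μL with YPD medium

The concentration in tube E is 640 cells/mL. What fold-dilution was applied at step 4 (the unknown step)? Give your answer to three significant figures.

5.00-fold

Step 1: 60 μL brought to 300 μL → factor 300/60 = 5
Step 2: 10 μL + 40 μL = 50 μL total → factor 50/10 = 5
Step 3: 10 μL brought to 100 μL → factor 100/10 = 10
Step 4: unknown factor x
Step 5: 100 μL brought to 500 μL → factor 500/100 = 5
Product of known-step factors = 1250
Overall factor = 4.00 × 10^6 cells/mL / (640 cells/mL) = 6250
x = 6250 / 1250 = 5.00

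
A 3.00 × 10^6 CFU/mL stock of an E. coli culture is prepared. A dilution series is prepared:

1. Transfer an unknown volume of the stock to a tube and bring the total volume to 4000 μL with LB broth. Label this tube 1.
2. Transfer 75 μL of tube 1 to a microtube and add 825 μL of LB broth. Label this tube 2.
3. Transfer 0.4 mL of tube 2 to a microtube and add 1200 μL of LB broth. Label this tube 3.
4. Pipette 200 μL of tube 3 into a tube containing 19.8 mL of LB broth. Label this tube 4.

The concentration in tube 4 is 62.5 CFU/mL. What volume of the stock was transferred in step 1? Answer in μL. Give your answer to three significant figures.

400 μL

Step 1: v brought to 4000 μL → factor = 4000 μL/v
Step 2: 75 μL + 825 μL = 900 μL total → factor 900/75 = 12
Step 3: 0.4 mL + 1200 μL = 1.6 mL total → factor 1.6/0.4 = 4
Step 4: 200 μL + 19.8 mL = 20000 μL total → factor 20000/200 = 100
Product of known-step factors = 4800
Overall factor = 3.00 × 10^6 CFU/mL / (62.5 CFU/mL) = 48000
Step-1 factor = 48000 / 4800 = 10
v = 4000 μL / 10 = 400 μL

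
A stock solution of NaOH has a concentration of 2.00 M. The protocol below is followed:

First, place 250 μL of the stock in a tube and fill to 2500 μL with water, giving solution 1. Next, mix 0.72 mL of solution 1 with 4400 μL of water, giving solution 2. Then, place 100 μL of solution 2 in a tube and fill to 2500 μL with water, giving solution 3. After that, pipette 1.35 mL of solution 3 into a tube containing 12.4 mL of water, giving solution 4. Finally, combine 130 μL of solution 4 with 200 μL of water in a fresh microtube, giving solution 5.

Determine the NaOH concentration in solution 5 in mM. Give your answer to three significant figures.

Step 1: 250 μL brought to 2500 μL → factor 2500/250 = 10
Step 2: 0.72 mL + 4400 μL = 5.12 mL total → factor 5.12/0.72 = 7.1111
Step 3: 100 μL brought to 2500 μL → factor 2500/100 = 25
Step 4: 1.35 mL + 12.4 mL = 13.75 mL total → factor 13.75/1.35 = 10.185
Step 5: 130 μL + 200 μL = 330 μL total → factor 330/130 = 2.5385
Overall dilution factor = 10 × 7.1111 × 25 × 10.185 × 2.5385 = 45964
Final = 2.00 M / 45964 = 4.351 × 10^-5 M = 0.0435 mM

0.0435 mM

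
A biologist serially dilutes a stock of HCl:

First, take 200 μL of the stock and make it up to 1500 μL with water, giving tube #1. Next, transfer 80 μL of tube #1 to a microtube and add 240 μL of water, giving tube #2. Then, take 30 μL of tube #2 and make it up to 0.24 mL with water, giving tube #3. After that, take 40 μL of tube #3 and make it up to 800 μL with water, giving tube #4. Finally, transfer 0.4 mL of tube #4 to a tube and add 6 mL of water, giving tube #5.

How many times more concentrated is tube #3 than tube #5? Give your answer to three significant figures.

320

Step 1: 200 μL brought to 1500 μL → factor 1500/200 = 7.5
Step 2: 80 μL + 240 μL = 320 μL total → factor 320/80 = 4
Step 3: 30 μL brought to 0.24 mL → factor 240/30 = 8
Step 4: 40 μL brought to 800 μL → factor 800/40 = 20
Step 5: 0.4 mL + 6 mL = 6.4 mL total → factor 6.4/0.4 = 16
Dilution factor to tube #3 = 240; to tube #5 = 76800
[tube #3]/[tube #5] = (factor to tube #5)/(factor to tube #3) = 76800/240 = 320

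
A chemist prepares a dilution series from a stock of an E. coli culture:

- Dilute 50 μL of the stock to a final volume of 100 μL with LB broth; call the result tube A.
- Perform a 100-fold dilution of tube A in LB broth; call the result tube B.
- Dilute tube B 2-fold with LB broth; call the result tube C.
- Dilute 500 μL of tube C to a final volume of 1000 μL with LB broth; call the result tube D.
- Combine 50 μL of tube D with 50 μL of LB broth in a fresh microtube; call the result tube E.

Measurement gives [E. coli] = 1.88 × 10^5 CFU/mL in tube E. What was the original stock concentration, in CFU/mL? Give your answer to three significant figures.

Step 1: 50 μL brought to 100 μL → factor 100/50 = 2
Step 2: 100-fold → factor 100
Step 3: 2-fold → factor 2
Step 4: 500 μL brought to 1000 μL → factor 1000/500 = 2
Step 5: 50 μL + 50 μL = 100 μL total → factor 100/50 = 2
Overall dilution factor = 2 × 100 × 2 × 2 × 2 = 1600
Stock = 1.88 × 10^5 CFU/mL × 1600 = 3.01 × 10^8 CFU/mL

3.01 × 10^8 CFU/mL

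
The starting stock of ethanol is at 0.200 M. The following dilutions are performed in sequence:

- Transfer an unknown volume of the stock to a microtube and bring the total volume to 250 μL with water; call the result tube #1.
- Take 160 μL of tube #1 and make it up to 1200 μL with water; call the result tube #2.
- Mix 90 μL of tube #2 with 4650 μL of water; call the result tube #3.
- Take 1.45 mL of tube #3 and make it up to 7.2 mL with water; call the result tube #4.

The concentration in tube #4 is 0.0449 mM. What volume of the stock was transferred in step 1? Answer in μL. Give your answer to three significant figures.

110 μL

Step 1: v brought to 250 μL → factor = 250 μL/v
Step 2: 160 μL brought to 1200 μL → factor 1200/160 = 7.5
Step 3: 90 μL + 4650 μL = 4740 μL total → factor 4740/90 = 52.667
Step 4: 1.45 mL brought to 7.2 mL → factor 7.2/1.45 = 4.9655
Product of known-step factors = 1961.4
Overall factor = 0.200 M / (0.0449 mM) = 4454.3
Step-1 factor = 4454.3 / 1961.4 = 2.271
v = 250 μL / 2.271 = 110 μL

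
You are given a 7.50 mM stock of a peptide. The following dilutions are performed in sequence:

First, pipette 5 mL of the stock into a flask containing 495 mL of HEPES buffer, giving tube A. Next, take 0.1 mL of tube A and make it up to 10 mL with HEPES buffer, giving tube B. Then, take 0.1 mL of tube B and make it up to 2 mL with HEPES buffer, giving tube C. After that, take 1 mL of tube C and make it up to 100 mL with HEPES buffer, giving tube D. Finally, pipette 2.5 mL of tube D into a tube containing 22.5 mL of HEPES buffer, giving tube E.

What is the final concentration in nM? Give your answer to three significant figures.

0.0375 nM

Step 1: 5 mL + 495 mL = 500 mL total → factor 500/5 = 100
Step 2: 0.1 mL brought to 10 mL → factor 10/0.1 = 100
Step 3: 0.1 mL brought to 2 mL → factor 2/0.1 = 20
Step 4: 1 mL brought to 100 mL → factor 100/1 = 100
Step 5: 2.5 mL + 22.5 mL = 25 mL total → factor 25/2.5 = 10
Overall dilution factor = 100 × 100 × 20 × 100 × 10 = 2 × 10^8
Final = 7.50 mM / 2 × 10^8 = 3.750 × 10^-8 mM = 0.0375 nM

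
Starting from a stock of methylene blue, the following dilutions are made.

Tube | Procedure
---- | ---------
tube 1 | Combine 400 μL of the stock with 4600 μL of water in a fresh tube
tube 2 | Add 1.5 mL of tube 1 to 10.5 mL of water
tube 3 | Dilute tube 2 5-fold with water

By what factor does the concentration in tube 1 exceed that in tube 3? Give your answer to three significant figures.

40.0

Step 1: 400 μL + 4600 μL = 5000 μL total → factor 5000/400 = 12.5
Step 2: 1.5 mL + 10.5 mL = 12 mL total → factor 12/1.5 = 8
Step 3: 5-fold → factor 5
Dilution factor to tube 1 = 12.5; to tube 3 = 500
[tube 1]/[tube 3] = (factor to tube 3)/(factor to tube 1) = 500/12.5 = 40.0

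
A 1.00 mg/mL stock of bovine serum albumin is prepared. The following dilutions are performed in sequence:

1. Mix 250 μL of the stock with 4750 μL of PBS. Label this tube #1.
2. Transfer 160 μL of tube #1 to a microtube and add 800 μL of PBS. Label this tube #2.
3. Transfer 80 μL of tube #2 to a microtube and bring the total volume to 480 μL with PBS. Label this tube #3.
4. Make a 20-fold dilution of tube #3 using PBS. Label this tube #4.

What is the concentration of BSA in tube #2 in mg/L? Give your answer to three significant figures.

8.33 mg/L

Step 1: 250 μL + 4750 μL = 5000 μL total → factor 5000/250 = 20
Step 2: 160 μL + 800 μL = 960 μL total → factor 960/160 = 6
Dilution factor through tube #2 = 20 × 6 = 120
[tube #2] = 1.00 mg/mL / 120 = 0.008333 mg/mL = 8.33 mg/L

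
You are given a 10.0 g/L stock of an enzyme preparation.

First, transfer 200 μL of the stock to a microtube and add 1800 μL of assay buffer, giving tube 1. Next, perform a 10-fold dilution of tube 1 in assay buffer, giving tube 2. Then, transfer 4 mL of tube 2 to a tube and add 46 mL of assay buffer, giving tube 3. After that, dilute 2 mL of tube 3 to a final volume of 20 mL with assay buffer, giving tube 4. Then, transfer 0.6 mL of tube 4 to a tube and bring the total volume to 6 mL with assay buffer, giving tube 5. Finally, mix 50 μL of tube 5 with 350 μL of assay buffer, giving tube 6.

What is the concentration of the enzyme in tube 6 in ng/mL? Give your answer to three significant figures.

10.0 ng/mL

Step 1: 200 μL + 1800 μL = 2000 μL total → factor 2000/200 = 10
Step 2: 10-fold → factor 10
Step 3: 4 mL + 46 mL = 50 mL total → factor 50/4 = 12.5
Step 4: 2 mL brought to 20 mL → factor 20/2 = 10
Step 5: 0.6 mL brought to 6 mL → factor 6/0.6 = 10
Step 6: 50 μL + 350 μL = 400 μL total → factor 400/50 = 8
Overall dilution factor = 10 × 10 × 12.5 × 10 × 10 × 8 = 1 × 10^6
Final = 10.0 g/L / 1 × 10^6 = 1.000 × 10^-5 g/L = 10.0 ng/mL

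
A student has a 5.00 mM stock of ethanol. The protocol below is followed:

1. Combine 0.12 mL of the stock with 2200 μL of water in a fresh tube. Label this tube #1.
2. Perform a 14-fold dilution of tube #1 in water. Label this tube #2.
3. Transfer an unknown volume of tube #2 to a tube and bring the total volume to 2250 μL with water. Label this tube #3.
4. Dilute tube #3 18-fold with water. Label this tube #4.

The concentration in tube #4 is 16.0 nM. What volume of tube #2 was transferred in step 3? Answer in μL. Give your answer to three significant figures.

Step 1: 0.12 mL + 2200 μL = 2.32 mL total → factor 2.32/0.12 = 19.333
Step 2: 14-fold → factor 14
Step 3: v brought to 2250 μL → factor = 2250 μL/v
Step 4: 18-fold → factor 18
Product of known-step factors = 4872
Overall factor = 5.00 mM / (16.0 nM) = 3.125 × 10^5
Step-3 factor = 3.125 × 10^5 / 4872 = 64.142
v = 2250 μL / 64.142 = 35.1 μL

35.1 μL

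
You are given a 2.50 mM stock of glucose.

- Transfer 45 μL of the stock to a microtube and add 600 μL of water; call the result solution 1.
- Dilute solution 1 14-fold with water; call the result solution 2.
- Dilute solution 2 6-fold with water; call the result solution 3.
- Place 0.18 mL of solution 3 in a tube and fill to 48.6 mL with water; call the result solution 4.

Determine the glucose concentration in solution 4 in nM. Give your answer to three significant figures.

Step 1: 45 μL + 600 μL = 645 μL total → factor 645/45 = 14.333
Step 2: 14-fold → factor 14
Step 3: 6-fold → factor 6
Step 4: 0.18 mL brought to 48.6 mL → factor 48.6/0.18 = 270
Overall dilution factor = 14.333 × 14 × 6 × 270 = 3.2508 × 10^5
Final = 2.50 mM / 3.2508 × 10^5 = 7.690 × 10^-6 mM = 7.69 nM

7.69 nM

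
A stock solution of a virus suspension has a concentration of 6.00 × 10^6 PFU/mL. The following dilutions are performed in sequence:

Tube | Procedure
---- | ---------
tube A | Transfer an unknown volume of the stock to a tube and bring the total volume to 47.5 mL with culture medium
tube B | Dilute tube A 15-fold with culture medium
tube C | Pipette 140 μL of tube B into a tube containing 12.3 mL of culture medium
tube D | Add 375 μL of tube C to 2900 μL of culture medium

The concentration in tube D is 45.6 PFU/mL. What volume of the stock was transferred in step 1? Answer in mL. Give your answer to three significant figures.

Step 1: v brought to 47.5 mL → factor = 47.5 mL/v
Step 2: 15-fold → factor 15
Step 3: 140 μL + 12.3 mL = 12440 μL total → factor 12440/140 = 88.857
Step 4: 375 μL + 2900 μL = 3275 μL total → factor 3275/375 = 8.7333
Product of known-step factors = 11640
Overall factor = 6.00 × 10^6 PFU/mL / (45.6 PFU/mL) = 1.3158 × 10^5
Step-1 factor = 1.3158 × 10^5 / 11640 = 11.304
v = 47.5 mL / 11.304 = 4.20 mL

4.20 mL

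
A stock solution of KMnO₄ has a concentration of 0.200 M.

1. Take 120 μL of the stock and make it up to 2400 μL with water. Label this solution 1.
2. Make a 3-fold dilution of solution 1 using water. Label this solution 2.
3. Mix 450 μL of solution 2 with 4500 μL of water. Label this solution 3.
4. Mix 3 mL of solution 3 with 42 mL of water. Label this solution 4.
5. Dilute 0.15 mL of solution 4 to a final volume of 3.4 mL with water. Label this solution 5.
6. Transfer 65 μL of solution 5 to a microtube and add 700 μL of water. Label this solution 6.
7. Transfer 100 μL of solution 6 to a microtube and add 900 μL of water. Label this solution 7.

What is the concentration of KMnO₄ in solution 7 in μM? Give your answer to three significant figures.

Step 1: 120 μL brought to 2400 μL → factor 2400/120 = 20
Step 2: 3-fold → factor 3
Step 3: 450 μL + 4500 μL = 4950 μL total → factor 4950/450 = 11
Step 4: 3 mL + 42 mL = 45 mL total → factor 45/3 = 15
Step 5: 0.15 mL brought to 3.4 mL → factor 3.4/0.15 = 22.667
Step 6: 65 μL + 700 μL = 765 μL total → factor 765/65 = 11.769
Step 7: 100 μL + 900 μL = 1000 μL total → factor 1000/100 = 10
Overall dilution factor = 20 × 3 × 11 × 15 × 22.667 × 11.769 × 10 = 2.641 × 10^7
Final = 0.200 M / 2.641 × 10^7 = 7.573 × 10^-9 M = 0.00757 μM

0.00757 μM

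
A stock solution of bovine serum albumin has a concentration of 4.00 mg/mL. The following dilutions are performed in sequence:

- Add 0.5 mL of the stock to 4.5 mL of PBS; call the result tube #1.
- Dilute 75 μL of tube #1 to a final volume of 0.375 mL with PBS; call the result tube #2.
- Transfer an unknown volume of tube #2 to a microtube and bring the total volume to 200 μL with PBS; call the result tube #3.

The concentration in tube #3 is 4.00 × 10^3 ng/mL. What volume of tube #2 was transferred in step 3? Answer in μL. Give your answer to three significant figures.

Step 1: 0.5 mL + 4.5 mL = 5 mL total → factor 5/0.5 = 10
Step 2: 75 μL brought to 0.375 mL → factor 375/75 = 5
Step 3: v brought to 200 μL → factor = 200 μL/v
Product of known-step factors = 50
Overall factor = 4.00 mg/mL / (4.00 × 10^3 ng/mL) = 1000
Step-3 factor = 1000 / 50 = 20
v = 200 μL / 20 = 10.0 μL

10.0 μL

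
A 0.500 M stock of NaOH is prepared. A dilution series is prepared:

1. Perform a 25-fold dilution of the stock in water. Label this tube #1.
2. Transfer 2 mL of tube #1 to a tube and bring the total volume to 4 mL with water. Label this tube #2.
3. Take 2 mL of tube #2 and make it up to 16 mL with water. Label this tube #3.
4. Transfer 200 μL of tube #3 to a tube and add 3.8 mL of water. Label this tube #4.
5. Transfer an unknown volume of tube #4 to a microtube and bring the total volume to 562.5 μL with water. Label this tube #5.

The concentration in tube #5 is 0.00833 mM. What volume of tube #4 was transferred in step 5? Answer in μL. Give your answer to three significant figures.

75.0 μL

Step 1: 25-fold → factor 25
Step 2: 2 mL brought to 4 mL → factor 4/2 = 2
Step 3: 2 mL brought to 16 mL → factor 16/2 = 8
Step 4: 200 μL + 3.8 mL = 4000 μL total → factor 4000/200 = 20
Step 5: v brought to 562.5 μL → factor = 562.5 μL/v
Product of known-step factors = 8000
Overall factor = 0.500 M / (0.00833 mM) = 60024
Step-5 factor = 60024 / 8000 = 7.503
v = 562.5 μL / 7.503 = 75.0 μL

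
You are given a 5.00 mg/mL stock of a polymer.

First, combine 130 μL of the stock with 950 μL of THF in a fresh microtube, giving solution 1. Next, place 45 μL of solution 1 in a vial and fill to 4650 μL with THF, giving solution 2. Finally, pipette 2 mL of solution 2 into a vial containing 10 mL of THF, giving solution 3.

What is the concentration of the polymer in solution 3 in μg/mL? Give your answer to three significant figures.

0.971 μg/mL

Step 1: 130 μL + 950 μL = 1080 μL total → factor 1080/130 = 8.3077
Step 2: 45 μL brought to 4650 μL → factor 4650/45 = 103.33
Step 3: 2 mL + 10 mL = 12 mL total → factor 12/2 = 6
Overall dilution factor = 8.3077 × 103.33 × 6 = 5150.8
Final = 5.00 mg/mL / 5150.8 = 0.0009707 mg/mL = 0.971 μg/mL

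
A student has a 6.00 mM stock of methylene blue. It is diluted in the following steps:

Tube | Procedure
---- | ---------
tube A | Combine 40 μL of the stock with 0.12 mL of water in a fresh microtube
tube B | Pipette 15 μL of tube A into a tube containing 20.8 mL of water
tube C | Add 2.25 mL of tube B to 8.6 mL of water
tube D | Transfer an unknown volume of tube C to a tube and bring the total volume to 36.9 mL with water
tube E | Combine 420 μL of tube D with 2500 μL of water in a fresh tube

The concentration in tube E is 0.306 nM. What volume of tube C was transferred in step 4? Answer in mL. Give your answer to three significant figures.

0.350 mL

Step 1: 40 μL + 0.12 mL = 160 μL total → factor 160/40 = 4
Step 2: 15 μL + 20.8 mL = 20815 μL total → factor 20815/15 = 1387.7
Step 3: 2.25 mL + 8.6 mL = 10.85 mL total → factor 10.85/2.25 = 4.8222
Step 4: v brought to 36.9 mL → factor = 36.9 mL/v
Step 5: 420 μL + 2500 μL = 2920 μL total → factor 2920/420 = 6.9524
Product of known-step factors = 1.8609 × 10^5
Overall factor = 6.00 mM / (0.306 nM) = 1.9608 × 10^7
Step-4 factor = 1.9608 × 10^7 / 1.8609 × 10^5 = 105.37
v = 36.9 mL / 105.37 = 0.350 mL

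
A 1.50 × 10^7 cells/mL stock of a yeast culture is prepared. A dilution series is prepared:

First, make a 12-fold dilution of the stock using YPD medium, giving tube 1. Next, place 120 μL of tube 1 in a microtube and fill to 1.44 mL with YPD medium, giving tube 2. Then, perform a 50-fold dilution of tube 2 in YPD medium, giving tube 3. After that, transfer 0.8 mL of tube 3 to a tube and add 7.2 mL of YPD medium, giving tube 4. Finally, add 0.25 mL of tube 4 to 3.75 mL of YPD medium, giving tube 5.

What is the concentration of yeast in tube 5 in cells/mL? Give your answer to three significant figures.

Step 1: 12-fold → factor 12
Step 2: 120 μL brought to 1.44 mL → factor 1440/120 = 12
Step 3: 50-fold → factor 50
Step 4: 0.8 mL + 7.2 mL = 8 mL total → factor 8/0.8 = 10
Step 5: 0.25 mL + 3.75 mL = 4 mL total → factor 4/0.25 = 16
Overall dilution factor = 12 × 12 × 50 × 10 × 16 = 1.152 × 10^6
Final = 1.50 × 10^7 cells/mL / 1.152 × 10^6 = 13.0 cells/mL

13.0 cells/mL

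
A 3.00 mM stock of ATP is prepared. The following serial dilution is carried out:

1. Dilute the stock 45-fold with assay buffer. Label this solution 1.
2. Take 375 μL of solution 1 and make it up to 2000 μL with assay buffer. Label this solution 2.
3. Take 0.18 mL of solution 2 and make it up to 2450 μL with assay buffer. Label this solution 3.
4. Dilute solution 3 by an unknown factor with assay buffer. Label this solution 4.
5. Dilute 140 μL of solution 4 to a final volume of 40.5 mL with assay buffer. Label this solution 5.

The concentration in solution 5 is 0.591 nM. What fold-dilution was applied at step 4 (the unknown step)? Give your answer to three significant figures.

Step 1: 45-fold → factor 45
Step 2: 375 μL brought to 2000 μL → factor 2000/375 = 5.3333
Step 3: 0.18 mL brought to 2450 μL → factor 2.45/0.18 = 13.611
Step 4: unknown factor x
Step 5: 140 μL brought to 40.5 mL → factor 40500/140 = 289.29
Product of known-step factors = 9.45 × 10^5
Overall factor = 3.00 mM / (0.591 nM) = 5.0761 × 10^6
x = 5.0761 × 10^6 / 9.45 × 10^5 = 5.37

5.37-fold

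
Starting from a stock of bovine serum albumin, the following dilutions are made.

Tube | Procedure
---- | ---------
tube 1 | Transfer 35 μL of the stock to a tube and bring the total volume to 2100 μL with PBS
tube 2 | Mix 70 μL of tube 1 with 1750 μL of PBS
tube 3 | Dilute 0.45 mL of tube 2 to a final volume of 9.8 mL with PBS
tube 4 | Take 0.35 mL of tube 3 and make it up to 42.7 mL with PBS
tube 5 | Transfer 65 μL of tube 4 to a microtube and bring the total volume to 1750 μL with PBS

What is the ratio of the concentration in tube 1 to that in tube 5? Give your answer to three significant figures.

1.86 × 10^6

Step 1: 35 μL brought to 2100 μL → factor 2100/35 = 60
Step 2: 70 μL + 1750 μL = 1820 μL total → factor 1820/70 = 26
Step 3: 0.45 mL brought to 9.8 mL → factor 9.8/0.45 = 21.778
Step 4: 0.35 mL brought to 42.7 mL → factor 42.7/0.35 = 122
Step 5: 65 μL brought to 1750 μL → factor 1750/65 = 26.923
Dilution factor to tube 1 = 60; to tube 5 = 1.1159 × 10^8
[tube 1]/[tube 5] = (factor to tube 5)/(factor to tube 1) = 1.1159 × 10^8/60 = 1.86 × 10^6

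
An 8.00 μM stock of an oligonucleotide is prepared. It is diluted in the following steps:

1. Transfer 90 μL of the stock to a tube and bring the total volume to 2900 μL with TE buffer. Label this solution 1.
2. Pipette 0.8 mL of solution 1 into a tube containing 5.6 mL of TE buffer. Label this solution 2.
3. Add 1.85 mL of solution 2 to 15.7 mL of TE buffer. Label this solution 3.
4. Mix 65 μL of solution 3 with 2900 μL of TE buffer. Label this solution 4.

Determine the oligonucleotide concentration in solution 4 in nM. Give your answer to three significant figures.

Step 1: 90 μL brought to 2900 μL → factor 2900/90 = 32.222
Step 2: 0.8 mL + 5.6 mL = 6.4 mL total → factor 6.4/0.8 = 8
Step 3: 1.85 mL + 15.7 mL = 17.55 mL total → factor 17.55/1.85 = 9.4865
Step 4: 65 μL + 2900 μL = 2965 μL total → factor 2965/65 = 45.615
Overall dilution factor = 32.222 × 8 × 9.4865 × 45.615 = 1.1155 × 10^5
Final = 8.00 μM / 1.1155 × 10^5 = 7.172 × 10^-5 μM = 0.0717 nM

0.0717 nM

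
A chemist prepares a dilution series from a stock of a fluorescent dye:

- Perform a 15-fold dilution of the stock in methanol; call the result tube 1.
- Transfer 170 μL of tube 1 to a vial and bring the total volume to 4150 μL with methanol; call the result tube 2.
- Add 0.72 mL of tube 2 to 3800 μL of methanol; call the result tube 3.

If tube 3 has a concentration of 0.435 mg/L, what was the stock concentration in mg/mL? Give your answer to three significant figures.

1.00 mg/mL

Step 1: 15-fold → factor 15
Step 2: 170 μL brought to 4150 μL → factor 4150/170 = 24.412
Step 3: 0.72 mL + 3800 μL = 4.52 mL total → factor 4.52/0.72 = 6.2778
Overall dilution factor = 15 × 24.412 × 6.2778 = 2298.8
Stock = 0.435 mg/L × 2298.8 = 1000 mg/L = 1.00 mg/mL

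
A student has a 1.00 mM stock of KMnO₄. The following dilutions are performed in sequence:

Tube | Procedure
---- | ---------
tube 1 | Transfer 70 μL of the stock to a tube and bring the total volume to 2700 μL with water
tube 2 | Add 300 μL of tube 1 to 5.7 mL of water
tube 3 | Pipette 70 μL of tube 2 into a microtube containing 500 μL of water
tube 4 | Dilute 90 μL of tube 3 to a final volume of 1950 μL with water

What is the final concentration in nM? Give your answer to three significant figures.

7.35 nM

Step 1: 70 μL brought to 2700 μL → factor 2700/70 = 38.571
Step 2: 300 μL + 5.7 mL = 6000 μL total → factor 6000/300 = 20
Step 3: 70 μL + 500 μL = 570 μL total → factor 570/70 = 8.1429
Step 4: 90 μL brought to 1950 μL → factor 1950/90 = 21.667
Overall dilution factor = 38.571 × 20 × 8.1429 × 21.667 = 1.361 × 10^5
Final = 1.00 mM / 1.361 × 10^5 = 7.347 × 10^-6 mM = 7.35 nM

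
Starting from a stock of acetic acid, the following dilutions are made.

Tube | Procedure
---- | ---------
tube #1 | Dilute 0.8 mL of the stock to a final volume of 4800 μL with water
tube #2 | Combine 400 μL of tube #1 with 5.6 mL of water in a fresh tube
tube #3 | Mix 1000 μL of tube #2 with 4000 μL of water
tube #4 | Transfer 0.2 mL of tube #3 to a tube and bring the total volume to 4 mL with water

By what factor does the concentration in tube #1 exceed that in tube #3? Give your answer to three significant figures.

Step 1: 0.8 mL brought to 4800 μL → factor 4.8/0.8 = 6
Step 2: 400 μL + 5.6 mL = 6000 μL total → factor 6000/400 = 15
Step 3: 1000 μL + 4000 μL = 5000 μL total → factor 5000/1000 = 5
Dilution factor to tube #1 = 6; to tube #3 = 450
[tube #1]/[tube #3] = (factor to tube #3)/(factor to tube #1) = 450/6 = 75.0

75.0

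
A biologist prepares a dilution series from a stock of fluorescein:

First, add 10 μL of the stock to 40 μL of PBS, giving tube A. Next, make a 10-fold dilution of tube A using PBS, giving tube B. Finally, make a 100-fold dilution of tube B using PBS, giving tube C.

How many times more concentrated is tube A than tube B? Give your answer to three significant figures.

10.0

Step 1: 10 μL + 40 μL = 50 μL total → factor 50/10 = 5
Step 2: 10-fold → factor 10
Dilution factor to tube A = 5; to tube B = 50
[tube A]/[tube B] = (factor to tube B)/(factor to tube A) = 50/5 = 10.0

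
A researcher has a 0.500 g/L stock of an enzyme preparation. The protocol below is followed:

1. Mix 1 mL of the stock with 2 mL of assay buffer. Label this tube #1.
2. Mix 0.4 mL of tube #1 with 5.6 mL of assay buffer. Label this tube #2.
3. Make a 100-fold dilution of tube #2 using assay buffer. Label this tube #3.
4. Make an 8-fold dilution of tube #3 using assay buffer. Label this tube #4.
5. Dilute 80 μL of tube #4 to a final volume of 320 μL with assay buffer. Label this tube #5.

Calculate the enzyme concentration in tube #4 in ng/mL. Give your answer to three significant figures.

Step 1: 1 mL + 2 mL = 3 mL total → factor 3/1 = 3
Step 2: 0.4 mL + 5.6 mL = 6 mL total → factor 6/0.4 = 15
Step 3: 100-fold → factor 100
Step 4: 8-fold → factor 8
Dilution factor through tube #4 = 3 × 15 × 100 × 8 = 36000
[tube #4] = 0.500 g/L / 36000 = 1.389 × 10^-5 g/L = 13.9 ng/mL

13.9 ng/mL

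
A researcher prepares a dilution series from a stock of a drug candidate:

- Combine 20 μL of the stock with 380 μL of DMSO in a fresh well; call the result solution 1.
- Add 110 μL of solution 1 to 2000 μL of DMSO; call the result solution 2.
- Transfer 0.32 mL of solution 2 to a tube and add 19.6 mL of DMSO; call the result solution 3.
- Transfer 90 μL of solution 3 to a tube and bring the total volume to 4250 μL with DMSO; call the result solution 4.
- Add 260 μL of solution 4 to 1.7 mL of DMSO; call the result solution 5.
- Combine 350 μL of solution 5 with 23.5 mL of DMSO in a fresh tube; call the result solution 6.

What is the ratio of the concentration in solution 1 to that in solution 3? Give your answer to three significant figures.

Step 1: 20 μL + 380 μL = 400 μL total → factor 400/20 = 20
Step 2: 110 μL + 2000 μL = 2110 μL total → factor 2110/110 = 19.182
Step 3: 0.32 mL + 19.6 mL = 19.92 mL total → factor 19.92/0.32 = 62.25
Dilution factor to solution 1 = 20; to solution 3 = 23881
[solution 1]/[solution 3] = (factor to solution 3)/(factor to solution 1) = 23881/20 = 1.19 × 10^3

1.19 × 10^3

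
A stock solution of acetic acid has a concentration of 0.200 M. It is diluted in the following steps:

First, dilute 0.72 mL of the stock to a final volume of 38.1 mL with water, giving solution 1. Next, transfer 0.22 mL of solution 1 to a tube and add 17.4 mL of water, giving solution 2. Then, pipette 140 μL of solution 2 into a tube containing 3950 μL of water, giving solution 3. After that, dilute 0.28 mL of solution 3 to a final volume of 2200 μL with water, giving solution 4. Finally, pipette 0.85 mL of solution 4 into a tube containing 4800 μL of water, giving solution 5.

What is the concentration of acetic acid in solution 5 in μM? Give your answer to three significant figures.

0.0309 μM

Step 1: 0.72 mL brought to 38.1 mL → factor 38.1/0.72 = 52.917
Step 2: 0.22 mL + 17.4 mL = 17.62 mL total → factor 17.62/0.22 = 80.091
Step 3: 140 μL + 3950 μL = 4090 μL total → factor 4090/140 = 29.214
Step 4: 0.28 mL brought to 2200 μL → factor 2.2/0.28 = 7.8571
Step 5: 0.85 mL + 4800 μL = 5.65 mL total → factor 5.65/0.85 = 6.6471
Overall dilution factor = 52.917 × 80.091 × 29.214 × 7.8571 × 6.6471 = 6.4664 × 10^6
Final = 0.200 M / 6.4664 × 10^6 = 3.093 × 10^-8 M = 0.0309 μM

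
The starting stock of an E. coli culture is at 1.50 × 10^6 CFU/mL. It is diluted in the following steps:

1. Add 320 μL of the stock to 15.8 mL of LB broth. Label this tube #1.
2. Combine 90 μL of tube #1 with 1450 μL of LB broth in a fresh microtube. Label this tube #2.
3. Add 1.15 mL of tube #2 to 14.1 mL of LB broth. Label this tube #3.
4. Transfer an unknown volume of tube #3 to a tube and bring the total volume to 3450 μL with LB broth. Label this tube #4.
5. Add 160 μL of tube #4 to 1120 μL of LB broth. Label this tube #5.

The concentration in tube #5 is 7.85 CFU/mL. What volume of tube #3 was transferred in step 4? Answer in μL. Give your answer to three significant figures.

1.65 × 10^3 μL

Step 1: 320 μL + 15.8 mL = 16120 μL total → factor 16120/320 = 50.375
Step 2: 90 μL + 1450 μL = 1540 μL total → factor 1540/90 = 17.111
Step 3: 1.15 mL + 14.1 mL = 15.25 mL total → factor 15.25/1.15 = 13.261
Step 4: v brought to 3450 μL → factor = 3450 μL/v
Step 5: 160 μL + 1120 μL = 1280 μL total → factor 1280/160 = 8
Product of known-step factors = 91444
Overall factor = 1.50 × 10^6 CFU/mL / (7.85 CFU/mL) = 1.9108 × 10^5
Step-4 factor = 1.9108 × 10^5 / 91444 = 2.0896
v = 3450 μL / 2.0896 = 1.65 × 10^3 μL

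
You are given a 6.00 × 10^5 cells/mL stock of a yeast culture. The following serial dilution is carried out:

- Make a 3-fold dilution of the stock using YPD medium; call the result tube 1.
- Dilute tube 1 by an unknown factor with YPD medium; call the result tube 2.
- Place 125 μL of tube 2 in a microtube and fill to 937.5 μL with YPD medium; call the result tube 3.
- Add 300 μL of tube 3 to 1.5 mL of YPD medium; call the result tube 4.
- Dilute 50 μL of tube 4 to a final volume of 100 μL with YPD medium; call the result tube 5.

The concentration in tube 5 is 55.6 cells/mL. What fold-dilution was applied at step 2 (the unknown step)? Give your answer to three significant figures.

40.0-fold

Step 1: 3-fold → factor 3
Step 2: unknown factor x
Step 3: 125 μL brought to 937.5 μL → factor 937.5/125 = 7.5
Step 4: 300 μL + 1.5 mL = 1800 μL total → factor 1800/300 = 6
Step 5: 50 μL brought to 100 μL → factor 100/50 = 2
Product of known-step factors = 270
Overall factor = 6.00 × 10^5 cells/mL / (55.6 cells/mL) = 10791
x = 10791 / 270 = 40.0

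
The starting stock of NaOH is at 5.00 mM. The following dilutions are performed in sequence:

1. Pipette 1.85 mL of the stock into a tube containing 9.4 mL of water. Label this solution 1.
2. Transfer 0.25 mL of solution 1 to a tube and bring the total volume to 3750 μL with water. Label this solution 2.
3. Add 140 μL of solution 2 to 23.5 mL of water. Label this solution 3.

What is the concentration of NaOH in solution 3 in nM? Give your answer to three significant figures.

325 nM

Step 1: 1.85 mL + 9.4 mL = 11.25 mL total → factor 11.25/1.85 = 6.0811
Step 2: 0.25 mL brought to 3750 μL → factor 3.75/0.25 = 15
Step 3: 140 μL + 23.5 mL = 23640 μL total → factor 23640/140 = 168.86
Overall dilution factor = 6.0811 × 15 × 168.86 = 15403
Final = 5.00 mM / 15403 = 0.0003246 mM = 325 nM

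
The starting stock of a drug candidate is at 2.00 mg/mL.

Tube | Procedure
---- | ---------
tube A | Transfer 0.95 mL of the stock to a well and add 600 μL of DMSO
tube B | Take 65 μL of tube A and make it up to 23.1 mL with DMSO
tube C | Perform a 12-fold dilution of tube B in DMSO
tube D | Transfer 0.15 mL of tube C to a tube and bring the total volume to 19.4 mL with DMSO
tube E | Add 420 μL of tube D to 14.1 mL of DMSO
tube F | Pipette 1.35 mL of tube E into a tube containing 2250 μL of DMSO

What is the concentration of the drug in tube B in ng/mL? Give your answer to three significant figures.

3.45 × 10^3 ng/mL

Step 1: 0.95 mL + 600 μL = 1.55 mL total → factor 1.55/0.95 = 1.6316
Step 2: 65 μL brought to 23.1 mL → factor 23100/65 = 355.38
Dilution factor through tube B = 1.6316 × 355.38 = 579.84
[tube B] = 2.00 mg/mL / 579.84 = 0.003449 mg/mL = 3.45 × 10^3 ng/mL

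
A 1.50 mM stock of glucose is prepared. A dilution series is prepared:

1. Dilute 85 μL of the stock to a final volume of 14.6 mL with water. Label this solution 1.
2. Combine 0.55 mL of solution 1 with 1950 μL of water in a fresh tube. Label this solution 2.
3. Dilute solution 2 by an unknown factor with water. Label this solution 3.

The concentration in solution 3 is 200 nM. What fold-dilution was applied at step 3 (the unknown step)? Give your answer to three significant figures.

9.61-fold

Step 1: 85 μL brought to 14.6 mL → factor 14600/85 = 171.76
Step 2: 0.55 mL + 1950 μL = 2.5 mL total → factor 2.5/0.55 = 4.5455
Step 3: unknown factor x
Product of known-step factors = 780.75
Overall factor = 1.50 mM / (200 nM) = 7500
x = 7500 / 780.75 = 9.61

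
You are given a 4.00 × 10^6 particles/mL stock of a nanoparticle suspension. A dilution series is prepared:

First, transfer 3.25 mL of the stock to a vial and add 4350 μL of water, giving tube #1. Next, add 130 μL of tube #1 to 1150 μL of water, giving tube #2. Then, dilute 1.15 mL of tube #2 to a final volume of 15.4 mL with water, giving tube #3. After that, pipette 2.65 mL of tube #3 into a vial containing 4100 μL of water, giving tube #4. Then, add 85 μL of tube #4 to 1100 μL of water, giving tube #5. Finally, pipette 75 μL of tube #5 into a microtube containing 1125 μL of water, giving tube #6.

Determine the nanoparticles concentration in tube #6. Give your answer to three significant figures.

22.8 particles/mL

Step 1: 3.25 mL + 4350 μL = 7.6 mL total → factor 7.6/3.25 = 2.3385
Step 2: 130 μL + 1150 μL = 1280 μL total → factor 1280/130 = 9.8462
Step 3: 1.15 mL brought to 15.4 mL → factor 15.4/1.15 = 13.391
Step 4: 2.65 mL + 4100 μL = 6.75 mL total → factor 6.75/2.65 = 2.5472
Step 5: 85 μL + 1100 μL = 1185 μL total → factor 1185/85 = 13.941
Step 6: 75 μL + 1125 μL = 1200 μL total → factor 1200/75 = 16
Overall dilution factor = 2.3385 × 9.8462 × 13.391 × 2.5472 × 13.941 × 16 = 1.7519 × 10^5
Final = 4.00 × 10^6 particles/mL / 1.7519 × 10^5 = 22.8 particles/mL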